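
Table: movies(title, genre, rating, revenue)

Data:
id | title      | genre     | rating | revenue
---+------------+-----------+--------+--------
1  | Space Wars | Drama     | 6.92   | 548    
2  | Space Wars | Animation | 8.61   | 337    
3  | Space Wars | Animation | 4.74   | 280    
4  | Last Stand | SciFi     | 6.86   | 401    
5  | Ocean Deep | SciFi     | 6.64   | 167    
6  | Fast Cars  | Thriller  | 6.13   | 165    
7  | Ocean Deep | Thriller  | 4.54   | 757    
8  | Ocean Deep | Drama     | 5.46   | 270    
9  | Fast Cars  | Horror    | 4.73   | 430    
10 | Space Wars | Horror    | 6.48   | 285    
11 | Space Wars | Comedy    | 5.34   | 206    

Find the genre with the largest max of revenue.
SELECT genre, MAX(revenue) as val
FROM movies
GROUP BY genre
ORDER BY val DESC
LIMIT 1

Result: Thriller with max(revenue) = 757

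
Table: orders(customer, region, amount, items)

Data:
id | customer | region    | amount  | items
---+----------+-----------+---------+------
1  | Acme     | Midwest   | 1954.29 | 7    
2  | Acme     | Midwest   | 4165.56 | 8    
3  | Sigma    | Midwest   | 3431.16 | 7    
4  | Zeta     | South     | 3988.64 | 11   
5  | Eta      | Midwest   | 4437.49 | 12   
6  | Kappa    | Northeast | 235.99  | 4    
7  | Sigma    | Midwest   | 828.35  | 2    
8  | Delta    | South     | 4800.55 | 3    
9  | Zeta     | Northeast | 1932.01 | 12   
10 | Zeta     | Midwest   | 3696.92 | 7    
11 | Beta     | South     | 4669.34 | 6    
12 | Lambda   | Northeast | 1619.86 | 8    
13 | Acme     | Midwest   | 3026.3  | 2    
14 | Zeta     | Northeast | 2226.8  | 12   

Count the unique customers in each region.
SELECT region, COUNT(DISTINCT customer)
FROM orders
GROUP BY region

Result:
  Midwest: 4 distinct
  Northeast: 3 distinct
  South: 3 distinct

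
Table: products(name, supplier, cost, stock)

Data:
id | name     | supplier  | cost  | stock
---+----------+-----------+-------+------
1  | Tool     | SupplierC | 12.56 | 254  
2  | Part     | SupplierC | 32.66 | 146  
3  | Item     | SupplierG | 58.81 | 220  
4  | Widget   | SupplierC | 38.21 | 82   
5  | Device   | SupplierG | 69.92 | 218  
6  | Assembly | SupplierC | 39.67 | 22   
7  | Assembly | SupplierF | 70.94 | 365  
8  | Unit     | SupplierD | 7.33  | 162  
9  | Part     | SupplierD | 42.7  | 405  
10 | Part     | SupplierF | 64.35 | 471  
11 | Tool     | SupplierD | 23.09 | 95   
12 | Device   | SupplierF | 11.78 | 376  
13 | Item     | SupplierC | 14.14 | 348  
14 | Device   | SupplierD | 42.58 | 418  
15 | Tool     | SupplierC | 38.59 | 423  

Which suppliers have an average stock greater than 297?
SELECT supplier, AVG(stock)
FROM products
GROUP BY supplier
HAVING AVG(stock) > 297

Result:
  SupplierF: avg=404.00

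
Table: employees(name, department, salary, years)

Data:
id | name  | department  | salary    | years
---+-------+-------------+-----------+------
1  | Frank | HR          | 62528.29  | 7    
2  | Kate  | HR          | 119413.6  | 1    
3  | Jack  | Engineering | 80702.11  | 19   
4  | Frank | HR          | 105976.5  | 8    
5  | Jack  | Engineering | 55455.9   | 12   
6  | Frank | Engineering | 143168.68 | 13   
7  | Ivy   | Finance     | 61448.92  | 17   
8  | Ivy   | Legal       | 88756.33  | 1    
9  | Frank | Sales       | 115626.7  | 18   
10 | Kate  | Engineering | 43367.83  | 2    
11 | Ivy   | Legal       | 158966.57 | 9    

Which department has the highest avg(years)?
SELECT department, AVG(years) as val
FROM employees
GROUP BY department
ORDER BY val DESC
LIMIT 1

Result: Sales with avg(years) = 18.00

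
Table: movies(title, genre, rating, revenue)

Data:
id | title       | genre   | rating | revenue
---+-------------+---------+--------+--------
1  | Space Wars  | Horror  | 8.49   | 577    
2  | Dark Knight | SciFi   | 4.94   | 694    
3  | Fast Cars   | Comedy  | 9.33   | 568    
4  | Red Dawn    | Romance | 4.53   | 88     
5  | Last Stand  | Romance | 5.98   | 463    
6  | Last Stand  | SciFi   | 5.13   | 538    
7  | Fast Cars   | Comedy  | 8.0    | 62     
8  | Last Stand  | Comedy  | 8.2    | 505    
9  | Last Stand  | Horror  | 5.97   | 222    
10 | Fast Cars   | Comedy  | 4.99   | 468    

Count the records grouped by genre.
SELECT genre, COUNT(*) as count
FROM movies
GROUP BY genre

Result:
  Comedy: 4
  Horror: 2
  Romance: 2
  SciFi: 2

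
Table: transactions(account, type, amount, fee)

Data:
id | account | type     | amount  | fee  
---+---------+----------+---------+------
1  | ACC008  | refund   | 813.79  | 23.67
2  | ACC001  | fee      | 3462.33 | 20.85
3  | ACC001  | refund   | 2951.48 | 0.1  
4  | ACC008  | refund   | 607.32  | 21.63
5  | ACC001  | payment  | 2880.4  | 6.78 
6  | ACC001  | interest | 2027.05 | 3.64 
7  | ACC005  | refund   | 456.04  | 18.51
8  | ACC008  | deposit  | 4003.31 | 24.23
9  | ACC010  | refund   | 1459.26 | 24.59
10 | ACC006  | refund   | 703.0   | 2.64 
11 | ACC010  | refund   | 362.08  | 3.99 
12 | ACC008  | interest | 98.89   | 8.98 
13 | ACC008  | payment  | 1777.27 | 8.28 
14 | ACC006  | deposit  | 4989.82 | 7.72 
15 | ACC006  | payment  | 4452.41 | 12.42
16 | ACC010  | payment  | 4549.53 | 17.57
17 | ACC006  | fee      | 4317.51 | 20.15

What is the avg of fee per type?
SELECT type, AVG(fee) as result
FROM transactions
GROUP BY type

Result:
  deposit: 15.98
  fee: 20.50
  interest: 6.31
  payment: 11.26
  refund: 13.59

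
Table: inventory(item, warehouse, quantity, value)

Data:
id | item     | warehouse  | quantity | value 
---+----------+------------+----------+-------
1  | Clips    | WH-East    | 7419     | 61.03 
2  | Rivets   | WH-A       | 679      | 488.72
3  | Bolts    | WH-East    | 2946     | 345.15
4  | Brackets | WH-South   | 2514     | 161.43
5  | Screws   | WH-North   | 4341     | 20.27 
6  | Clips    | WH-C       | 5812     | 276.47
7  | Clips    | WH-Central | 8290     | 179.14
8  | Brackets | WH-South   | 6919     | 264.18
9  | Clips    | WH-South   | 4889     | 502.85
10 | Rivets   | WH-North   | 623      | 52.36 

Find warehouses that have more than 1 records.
SELECT warehouse, COUNT(*) as cnt
FROM inventory
GROUP BY warehouse
HAVING COUNT(*) > 1

Result:
  WH-East: 2
  WH-North: 2
  WH-South: 3

Note: HAVING filters groups after aggregation, WHERE filters rows before.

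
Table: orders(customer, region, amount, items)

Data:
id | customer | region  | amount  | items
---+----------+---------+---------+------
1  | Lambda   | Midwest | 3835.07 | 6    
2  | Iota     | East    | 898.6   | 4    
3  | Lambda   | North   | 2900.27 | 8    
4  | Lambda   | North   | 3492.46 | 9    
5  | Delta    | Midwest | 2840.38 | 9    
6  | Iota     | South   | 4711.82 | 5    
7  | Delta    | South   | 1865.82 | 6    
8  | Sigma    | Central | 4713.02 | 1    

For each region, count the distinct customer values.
SELECT region, COUNT(DISTINCT customer)
FROM orders
GROUP BY region

Result:
  Central: 1 distinct
  East: 1 distinct
  Midwest: 2 distinct
  North: 1 distinct
  South: 2 distinct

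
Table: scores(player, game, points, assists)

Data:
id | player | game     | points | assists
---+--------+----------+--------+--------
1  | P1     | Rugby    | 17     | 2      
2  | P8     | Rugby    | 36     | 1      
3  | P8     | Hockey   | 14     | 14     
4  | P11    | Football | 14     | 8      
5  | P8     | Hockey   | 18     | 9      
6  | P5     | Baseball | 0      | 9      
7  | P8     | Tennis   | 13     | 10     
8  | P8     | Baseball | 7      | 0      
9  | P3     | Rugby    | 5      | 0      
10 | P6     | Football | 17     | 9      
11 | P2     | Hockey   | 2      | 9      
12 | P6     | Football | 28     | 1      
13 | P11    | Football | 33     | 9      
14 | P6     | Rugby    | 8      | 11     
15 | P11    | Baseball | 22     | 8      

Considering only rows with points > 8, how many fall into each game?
SELECT game, COUNT(*)
FROM scores
WHERE points > 8
GROUP BY game

Note: WHERE filters rows before grouping.

Result:
  Baseball: 1
  Football: 4
  Hockey: 2
  Rugby: 2
  Tennis: 1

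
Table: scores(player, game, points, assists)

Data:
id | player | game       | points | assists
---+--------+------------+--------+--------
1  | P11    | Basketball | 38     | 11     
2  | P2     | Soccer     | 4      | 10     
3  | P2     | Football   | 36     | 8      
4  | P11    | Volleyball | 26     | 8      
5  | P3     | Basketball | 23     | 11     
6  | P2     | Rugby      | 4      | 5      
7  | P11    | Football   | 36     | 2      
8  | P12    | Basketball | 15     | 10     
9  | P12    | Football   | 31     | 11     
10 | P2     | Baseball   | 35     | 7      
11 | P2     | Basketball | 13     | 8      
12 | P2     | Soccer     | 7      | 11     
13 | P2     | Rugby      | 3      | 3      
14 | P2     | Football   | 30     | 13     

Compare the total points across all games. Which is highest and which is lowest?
SELECT game, SUM(points)
FROM scores
GROUP BY game
ORDER BY SUM(points)

All groups:
  Rugby: 7
  Soccer: 11
  Volleyball: 26
  Baseball: 35
  Basketball: 89
  Football: 133

Highest: Football (133)
Lowest: Rugby (7)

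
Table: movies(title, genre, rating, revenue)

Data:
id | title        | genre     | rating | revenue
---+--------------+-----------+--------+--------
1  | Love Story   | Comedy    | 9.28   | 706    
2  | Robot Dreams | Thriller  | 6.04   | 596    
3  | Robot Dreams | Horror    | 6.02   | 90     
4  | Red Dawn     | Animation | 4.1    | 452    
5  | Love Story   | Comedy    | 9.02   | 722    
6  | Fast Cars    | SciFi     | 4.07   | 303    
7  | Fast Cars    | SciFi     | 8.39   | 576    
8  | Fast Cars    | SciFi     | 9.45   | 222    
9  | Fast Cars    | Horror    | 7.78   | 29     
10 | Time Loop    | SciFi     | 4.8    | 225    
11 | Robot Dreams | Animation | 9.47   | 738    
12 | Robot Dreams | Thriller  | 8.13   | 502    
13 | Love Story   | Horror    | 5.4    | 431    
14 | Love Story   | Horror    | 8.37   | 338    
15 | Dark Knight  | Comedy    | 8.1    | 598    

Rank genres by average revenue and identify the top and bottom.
SELECT genre, AVG(revenue)
FROM movies
GROUP BY genre
ORDER BY AVG(revenue)

All groups:
  Horror: 222.00
  SciFi: 331.50
  Thriller: 549.00
  Animation: 595.00
  Comedy: 675.33

Highest: Comedy (675.33)
Lowest: Horror (222.00)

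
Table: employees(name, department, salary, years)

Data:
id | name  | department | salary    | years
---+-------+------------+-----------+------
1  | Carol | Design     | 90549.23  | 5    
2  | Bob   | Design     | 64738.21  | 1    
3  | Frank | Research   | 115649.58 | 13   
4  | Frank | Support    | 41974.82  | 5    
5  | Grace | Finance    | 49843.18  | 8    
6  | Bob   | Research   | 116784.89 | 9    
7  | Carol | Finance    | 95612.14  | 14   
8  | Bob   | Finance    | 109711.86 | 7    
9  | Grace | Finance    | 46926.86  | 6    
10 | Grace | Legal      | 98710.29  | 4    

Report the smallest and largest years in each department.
SELECT department, MIN(years), MAX(years)
FROM employees
GROUP BY department

Result:
  Design: min=1, max=5
  Finance: min=6, max=14
  Legal: min=4, max=4
  Research: min=9, max=13
  Support: min=5, max=5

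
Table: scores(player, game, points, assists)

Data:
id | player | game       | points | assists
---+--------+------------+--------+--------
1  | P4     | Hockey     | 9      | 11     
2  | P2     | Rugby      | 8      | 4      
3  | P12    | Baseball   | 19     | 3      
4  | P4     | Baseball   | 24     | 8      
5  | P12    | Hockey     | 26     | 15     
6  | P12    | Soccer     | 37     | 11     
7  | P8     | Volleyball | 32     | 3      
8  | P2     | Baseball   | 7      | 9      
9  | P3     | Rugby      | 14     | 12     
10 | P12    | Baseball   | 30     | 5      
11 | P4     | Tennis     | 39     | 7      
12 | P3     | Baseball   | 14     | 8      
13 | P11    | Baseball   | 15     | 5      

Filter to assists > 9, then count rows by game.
SELECT game, COUNT(*)
FROM scores
WHERE assists > 9
GROUP BY game

Note: WHERE filters rows before grouping.

Result:
  Hockey: 2
  Rugby: 1
  Soccer: 1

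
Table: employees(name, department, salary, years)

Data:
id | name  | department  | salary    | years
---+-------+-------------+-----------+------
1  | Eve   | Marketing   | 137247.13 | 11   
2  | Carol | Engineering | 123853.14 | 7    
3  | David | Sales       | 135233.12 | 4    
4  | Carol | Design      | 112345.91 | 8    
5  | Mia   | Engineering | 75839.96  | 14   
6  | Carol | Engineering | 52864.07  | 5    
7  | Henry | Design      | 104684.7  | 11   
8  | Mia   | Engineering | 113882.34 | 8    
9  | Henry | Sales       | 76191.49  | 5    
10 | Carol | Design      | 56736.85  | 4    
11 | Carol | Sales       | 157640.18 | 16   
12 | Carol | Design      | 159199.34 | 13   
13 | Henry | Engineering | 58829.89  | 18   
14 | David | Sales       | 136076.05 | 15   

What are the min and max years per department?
SELECT department, MIN(years), MAX(years)
FROM employees
GROUP BY department

Result:
  Design: min=4, max=13
  Engineering: min=5, max=18
  Marketing: min=11, max=11
  Sales: min=4, max=16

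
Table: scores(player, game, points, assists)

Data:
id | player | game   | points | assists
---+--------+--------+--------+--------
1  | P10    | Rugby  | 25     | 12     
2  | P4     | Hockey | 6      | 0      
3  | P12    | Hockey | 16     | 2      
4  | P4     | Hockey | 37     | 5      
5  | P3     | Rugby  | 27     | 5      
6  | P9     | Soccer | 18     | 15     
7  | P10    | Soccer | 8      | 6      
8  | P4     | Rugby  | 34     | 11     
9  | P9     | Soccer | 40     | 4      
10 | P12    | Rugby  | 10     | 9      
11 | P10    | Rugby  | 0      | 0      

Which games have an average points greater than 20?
SELECT game, AVG(points)
FROM scores
GROUP BY game
HAVING AVG(points) > 20

Result:
  Soccer: avg=22.00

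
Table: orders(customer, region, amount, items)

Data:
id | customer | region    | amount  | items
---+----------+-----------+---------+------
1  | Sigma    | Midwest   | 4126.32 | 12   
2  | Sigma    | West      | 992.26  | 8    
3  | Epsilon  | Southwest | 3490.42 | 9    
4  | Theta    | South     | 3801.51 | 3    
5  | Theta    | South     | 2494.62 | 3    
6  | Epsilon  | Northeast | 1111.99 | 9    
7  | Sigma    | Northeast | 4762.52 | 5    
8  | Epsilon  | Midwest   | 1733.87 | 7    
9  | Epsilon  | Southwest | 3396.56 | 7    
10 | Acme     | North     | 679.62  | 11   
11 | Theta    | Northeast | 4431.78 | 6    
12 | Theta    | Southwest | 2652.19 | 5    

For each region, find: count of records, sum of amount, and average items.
SELECT region,
       COUNT(*) as cnt,
       SUM(amount) as total_amount,
       AVG(items) as avg_items
FROM orders
GROUP BY region

Result:
  Midwest: 2 records, 5860.19 total amount, 9.50 avg items
  North: 1 records, 679.62 total amount, 11.00 avg items
  Northeast: 3 records, 10306.29 total amount, 6.67 avg items
  South: 2 records, 6296.13 total amount, 3.00 avg items
  Southwest: 3 records, 9539.17 total amount, 7.00 avg items
  West: 1 records, 992.26 total amount, 8.00 avg items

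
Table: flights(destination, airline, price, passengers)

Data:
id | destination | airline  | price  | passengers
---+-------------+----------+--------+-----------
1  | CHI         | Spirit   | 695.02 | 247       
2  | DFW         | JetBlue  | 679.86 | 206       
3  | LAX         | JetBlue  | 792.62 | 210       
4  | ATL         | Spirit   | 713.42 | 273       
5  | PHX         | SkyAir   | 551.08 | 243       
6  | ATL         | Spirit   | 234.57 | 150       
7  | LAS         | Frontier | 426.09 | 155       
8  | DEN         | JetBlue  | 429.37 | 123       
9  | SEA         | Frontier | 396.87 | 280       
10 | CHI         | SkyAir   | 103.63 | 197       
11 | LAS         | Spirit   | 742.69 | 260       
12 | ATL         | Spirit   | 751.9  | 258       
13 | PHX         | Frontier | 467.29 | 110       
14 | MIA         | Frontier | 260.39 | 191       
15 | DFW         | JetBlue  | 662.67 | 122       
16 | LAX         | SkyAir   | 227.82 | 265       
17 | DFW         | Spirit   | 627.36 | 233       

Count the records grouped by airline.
SELECT airline, COUNT(*) as count
FROM flights
GROUP BY airline

Result:
  Frontier: 4
  JetBlue: 4
  SkyAir: 3
  Spirit: 6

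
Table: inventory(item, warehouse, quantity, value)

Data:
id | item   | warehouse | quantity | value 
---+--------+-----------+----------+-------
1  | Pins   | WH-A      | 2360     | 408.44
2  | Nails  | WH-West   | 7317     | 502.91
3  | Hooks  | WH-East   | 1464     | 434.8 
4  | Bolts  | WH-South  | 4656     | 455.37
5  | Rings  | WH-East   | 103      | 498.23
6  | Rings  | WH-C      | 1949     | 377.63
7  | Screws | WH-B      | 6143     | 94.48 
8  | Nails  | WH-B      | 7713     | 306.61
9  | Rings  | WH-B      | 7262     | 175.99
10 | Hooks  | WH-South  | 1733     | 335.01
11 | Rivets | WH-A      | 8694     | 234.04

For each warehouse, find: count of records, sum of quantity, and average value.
SELECT warehouse,
       COUNT(*) as cnt,
       SUM(quantity) as total_quantity,
       AVG(value) as avg_value
FROM inventory
GROUP BY warehouse

Result:
  WH-A: 2 records, 11054 total quantity, 321.24 avg value
  WH-B: 3 records, 21118 total quantity, 192.36 avg value
  WH-C: 1 records, 1949 total quantity, 377.63 avg value
  WH-East: 2 records, 1567 total quantity, 466.52 avg value
  WH-South: 2 records, 6389 total quantity, 395.19 avg value
  WH-West: 1 records, 7317 total quantity, 502.91 avg value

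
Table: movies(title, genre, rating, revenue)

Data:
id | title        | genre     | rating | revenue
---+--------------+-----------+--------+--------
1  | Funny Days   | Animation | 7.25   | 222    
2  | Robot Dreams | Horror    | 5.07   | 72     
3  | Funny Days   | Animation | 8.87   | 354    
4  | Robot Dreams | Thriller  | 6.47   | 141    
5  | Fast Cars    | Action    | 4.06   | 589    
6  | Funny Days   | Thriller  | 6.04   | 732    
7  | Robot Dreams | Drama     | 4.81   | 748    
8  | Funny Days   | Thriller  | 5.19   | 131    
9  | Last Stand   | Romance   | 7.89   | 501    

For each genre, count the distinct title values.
SELECT genre, COUNT(DISTINCT title)
FROM movies
GROUP BY genre

Result:
  Action: 1 distinct
  Animation: 1 distinct
  Drama: 1 distinct
  Horror: 1 distinct
  Romance: 1 distinct
  Thriller: 2 distinct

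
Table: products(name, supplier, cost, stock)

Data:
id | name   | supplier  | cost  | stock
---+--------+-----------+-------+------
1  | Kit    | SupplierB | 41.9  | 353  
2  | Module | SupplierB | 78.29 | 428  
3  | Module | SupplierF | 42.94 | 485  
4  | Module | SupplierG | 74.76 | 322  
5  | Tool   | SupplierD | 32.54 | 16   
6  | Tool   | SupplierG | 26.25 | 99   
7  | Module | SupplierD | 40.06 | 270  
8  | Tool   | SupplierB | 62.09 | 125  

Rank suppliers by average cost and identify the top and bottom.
SELECT supplier, AVG(cost)
FROM products
GROUP BY supplier
ORDER BY AVG(cost)

All groups:
  SupplierD: 36.30
  SupplierF: 42.94
  SupplierG: 50.51
  SupplierB: 60.76

Highest: SupplierB (60.76)
Lowest: SupplierD (36.30)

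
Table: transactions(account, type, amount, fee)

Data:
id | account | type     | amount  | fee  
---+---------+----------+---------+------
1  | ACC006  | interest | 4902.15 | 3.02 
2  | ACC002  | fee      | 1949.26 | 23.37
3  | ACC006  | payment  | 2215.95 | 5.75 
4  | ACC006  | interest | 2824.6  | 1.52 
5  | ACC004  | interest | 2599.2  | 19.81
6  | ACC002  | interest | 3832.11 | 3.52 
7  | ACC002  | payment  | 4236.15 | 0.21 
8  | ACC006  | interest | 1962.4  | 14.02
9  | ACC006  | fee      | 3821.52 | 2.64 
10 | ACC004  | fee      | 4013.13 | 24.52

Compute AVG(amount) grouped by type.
SELECT type, AVG(amount) as result
FROM transactions
GROUP BY type

Result:
  fee: 3261.30
  interest: 3224.09
  payment: 3226.05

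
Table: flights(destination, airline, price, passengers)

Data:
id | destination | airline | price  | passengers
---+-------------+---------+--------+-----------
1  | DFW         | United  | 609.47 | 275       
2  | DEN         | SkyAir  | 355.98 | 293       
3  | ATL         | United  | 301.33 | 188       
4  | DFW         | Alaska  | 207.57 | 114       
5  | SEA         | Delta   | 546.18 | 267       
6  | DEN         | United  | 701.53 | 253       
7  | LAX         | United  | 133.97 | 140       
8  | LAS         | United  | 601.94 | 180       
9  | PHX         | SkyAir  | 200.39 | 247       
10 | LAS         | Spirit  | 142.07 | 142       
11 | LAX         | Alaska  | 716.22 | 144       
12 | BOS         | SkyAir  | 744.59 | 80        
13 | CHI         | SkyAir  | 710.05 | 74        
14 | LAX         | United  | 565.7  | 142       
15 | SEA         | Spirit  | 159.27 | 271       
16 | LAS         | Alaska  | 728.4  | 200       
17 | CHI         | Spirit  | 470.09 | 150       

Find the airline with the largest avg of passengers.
SELECT airline, AVG(passengers) as val
FROM flights
GROUP BY airline
ORDER BY val DESC
LIMIT 1

Result: Delta with avg(passengers) = 267.00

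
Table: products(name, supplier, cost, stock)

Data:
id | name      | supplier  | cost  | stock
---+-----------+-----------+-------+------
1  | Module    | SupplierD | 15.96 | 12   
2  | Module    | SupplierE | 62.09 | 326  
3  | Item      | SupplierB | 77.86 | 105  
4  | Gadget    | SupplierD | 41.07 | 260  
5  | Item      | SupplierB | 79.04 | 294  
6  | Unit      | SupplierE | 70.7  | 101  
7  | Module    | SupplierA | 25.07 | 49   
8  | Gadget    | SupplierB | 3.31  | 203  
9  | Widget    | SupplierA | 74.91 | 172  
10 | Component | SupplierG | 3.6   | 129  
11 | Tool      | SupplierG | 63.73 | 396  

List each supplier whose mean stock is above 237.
SELECT supplier, AVG(stock)
FROM products
GROUP BY supplier
HAVING AVG(stock) > 237

Result:
  SupplierG: avg=262.50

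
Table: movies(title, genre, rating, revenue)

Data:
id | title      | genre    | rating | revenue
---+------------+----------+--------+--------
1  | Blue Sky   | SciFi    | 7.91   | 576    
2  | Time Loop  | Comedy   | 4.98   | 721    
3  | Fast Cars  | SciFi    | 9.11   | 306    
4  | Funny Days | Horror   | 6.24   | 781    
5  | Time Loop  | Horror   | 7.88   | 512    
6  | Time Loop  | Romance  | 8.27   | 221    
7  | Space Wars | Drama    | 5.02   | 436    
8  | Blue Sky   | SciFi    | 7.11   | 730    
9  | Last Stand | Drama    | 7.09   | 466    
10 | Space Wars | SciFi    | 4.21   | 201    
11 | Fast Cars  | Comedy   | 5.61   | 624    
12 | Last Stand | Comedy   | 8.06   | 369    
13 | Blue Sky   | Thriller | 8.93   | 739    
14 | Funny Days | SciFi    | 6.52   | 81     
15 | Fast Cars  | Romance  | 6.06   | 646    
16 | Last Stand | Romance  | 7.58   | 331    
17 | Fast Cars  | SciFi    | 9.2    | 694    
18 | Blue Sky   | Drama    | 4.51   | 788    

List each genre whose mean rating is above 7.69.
SELECT genre, AVG(rating)
FROM movies
GROUP BY genre
HAVING AVG(rating) > 7.69

Result:
  Thriller: avg=8.93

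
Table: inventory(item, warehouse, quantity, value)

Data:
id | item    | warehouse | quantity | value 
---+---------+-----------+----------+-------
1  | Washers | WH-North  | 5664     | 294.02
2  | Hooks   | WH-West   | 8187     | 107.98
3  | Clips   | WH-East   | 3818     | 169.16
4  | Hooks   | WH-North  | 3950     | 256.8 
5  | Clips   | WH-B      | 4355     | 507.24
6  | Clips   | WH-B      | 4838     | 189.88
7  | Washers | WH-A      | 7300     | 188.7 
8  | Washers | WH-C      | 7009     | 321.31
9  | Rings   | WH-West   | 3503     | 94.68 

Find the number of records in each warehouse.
SELECT warehouse, COUNT(*) as count
FROM inventory
GROUP BY warehouse

Result:
  WH-A: 1
  WH-B: 2
  WH-C: 1
  WH-East: 1
  WH-North: 2
  WH-West: 2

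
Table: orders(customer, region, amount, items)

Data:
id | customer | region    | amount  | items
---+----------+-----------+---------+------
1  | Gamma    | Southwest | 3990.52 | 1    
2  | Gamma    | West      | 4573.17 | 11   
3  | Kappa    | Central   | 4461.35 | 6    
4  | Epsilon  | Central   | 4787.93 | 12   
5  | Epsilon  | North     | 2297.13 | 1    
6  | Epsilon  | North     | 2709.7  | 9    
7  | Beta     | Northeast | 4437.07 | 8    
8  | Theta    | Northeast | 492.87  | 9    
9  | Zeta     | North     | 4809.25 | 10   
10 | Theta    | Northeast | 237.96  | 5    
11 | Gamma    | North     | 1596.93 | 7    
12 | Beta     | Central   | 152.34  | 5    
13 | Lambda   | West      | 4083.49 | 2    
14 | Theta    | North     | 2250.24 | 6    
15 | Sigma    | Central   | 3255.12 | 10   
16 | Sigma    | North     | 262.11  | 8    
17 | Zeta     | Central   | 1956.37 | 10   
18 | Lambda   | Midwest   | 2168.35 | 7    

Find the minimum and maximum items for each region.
SELECT region, MIN(items), MAX(items)
FROM orders
GROUP BY region

Result:
  Central: min=5, max=12
  Midwest: min=7, max=7
  North: min=1, max=10
  Northeast: min=5, max=9
  Southwest: min=1, max=1
  West: min=2, max=11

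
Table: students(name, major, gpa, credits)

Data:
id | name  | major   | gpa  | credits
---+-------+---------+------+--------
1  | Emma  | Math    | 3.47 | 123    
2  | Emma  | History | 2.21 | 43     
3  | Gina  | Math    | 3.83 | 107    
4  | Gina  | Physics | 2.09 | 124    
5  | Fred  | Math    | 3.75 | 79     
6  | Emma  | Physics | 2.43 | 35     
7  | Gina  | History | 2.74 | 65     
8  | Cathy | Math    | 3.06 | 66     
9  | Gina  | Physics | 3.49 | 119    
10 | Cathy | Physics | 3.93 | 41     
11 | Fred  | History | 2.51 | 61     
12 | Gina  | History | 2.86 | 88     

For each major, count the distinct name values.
SELECT major, COUNT(DISTINCT name)
FROM students
GROUP BY major

Result:
  History: 3 distinct
  Math: 4 distinct
  Physics: 3 distinct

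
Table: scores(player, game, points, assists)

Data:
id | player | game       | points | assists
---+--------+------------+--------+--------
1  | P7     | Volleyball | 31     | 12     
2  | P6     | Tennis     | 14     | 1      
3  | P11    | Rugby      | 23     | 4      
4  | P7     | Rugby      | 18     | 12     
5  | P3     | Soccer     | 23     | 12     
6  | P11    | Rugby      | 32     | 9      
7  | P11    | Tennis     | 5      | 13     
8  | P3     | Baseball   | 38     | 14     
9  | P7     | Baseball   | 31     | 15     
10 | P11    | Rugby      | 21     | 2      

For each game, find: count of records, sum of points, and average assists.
SELECT game,
       COUNT(*) as cnt,
       SUM(points) as total_points,
       AVG(assists) as avg_assists
FROM scores
GROUP BY game

Result:
  Baseball: 2 records, 69 total points, 14.50 avg assists
  Rugby: 4 records, 94 total points, 6.75 avg assists
  Soccer: 1 records, 23 total points, 12.00 avg assists
  Tennis: 2 records, 19 total points, 7.00 avg assists
  Volleyball: 1 records, 31 total points, 12.00 avg assists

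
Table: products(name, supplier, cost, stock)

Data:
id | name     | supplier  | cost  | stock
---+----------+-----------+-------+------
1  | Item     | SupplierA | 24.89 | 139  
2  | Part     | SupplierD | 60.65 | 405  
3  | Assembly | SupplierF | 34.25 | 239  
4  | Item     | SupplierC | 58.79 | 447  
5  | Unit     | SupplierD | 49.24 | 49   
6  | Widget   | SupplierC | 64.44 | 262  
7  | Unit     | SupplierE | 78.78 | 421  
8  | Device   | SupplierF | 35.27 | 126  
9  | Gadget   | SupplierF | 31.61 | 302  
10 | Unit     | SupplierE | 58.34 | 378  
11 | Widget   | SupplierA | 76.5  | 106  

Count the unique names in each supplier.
SELECT supplier, COUNT(DISTINCT name)
FROM products
GROUP BY supplier

Result:
  SupplierA: 2 distinct
  SupplierC: 2 distinct
  SupplierD: 2 distinct
  SupplierE: 1 distinct
  SupplierF: 3 distinct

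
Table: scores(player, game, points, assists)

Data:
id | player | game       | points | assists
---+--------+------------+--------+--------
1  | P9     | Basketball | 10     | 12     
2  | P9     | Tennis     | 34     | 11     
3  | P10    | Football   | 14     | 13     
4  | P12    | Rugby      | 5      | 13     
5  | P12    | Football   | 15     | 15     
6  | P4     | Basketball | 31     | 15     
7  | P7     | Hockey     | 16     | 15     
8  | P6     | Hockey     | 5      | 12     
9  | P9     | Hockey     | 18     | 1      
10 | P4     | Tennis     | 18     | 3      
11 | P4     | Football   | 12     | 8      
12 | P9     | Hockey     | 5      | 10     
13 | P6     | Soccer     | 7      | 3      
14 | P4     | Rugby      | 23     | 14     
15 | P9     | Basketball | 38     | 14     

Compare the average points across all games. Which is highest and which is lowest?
SELECT game, AVG(points)
FROM scores
GROUP BY game
ORDER BY AVG(points)

All groups:
  Soccer: 7.00
  Hockey: 11.00
  Football: 13.67
  Rugby: 14.00
  Tennis: 26.00
  Basketball: 26.33

Highest: Basketball (26.33)
Lowest: Soccer (7.00)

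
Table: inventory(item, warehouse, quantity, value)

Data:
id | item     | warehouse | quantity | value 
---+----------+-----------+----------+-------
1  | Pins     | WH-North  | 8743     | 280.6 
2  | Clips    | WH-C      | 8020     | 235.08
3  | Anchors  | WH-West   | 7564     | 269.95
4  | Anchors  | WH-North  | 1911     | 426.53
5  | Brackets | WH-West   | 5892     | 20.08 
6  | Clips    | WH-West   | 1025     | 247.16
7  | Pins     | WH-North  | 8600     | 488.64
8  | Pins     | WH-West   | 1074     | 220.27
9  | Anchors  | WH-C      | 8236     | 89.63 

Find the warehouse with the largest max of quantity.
SELECT warehouse, MAX(quantity) as val
FROM inventory
GROUP BY warehouse
ORDER BY val DESC
LIMIT 1

Result: WH-North with max(quantity) = 8743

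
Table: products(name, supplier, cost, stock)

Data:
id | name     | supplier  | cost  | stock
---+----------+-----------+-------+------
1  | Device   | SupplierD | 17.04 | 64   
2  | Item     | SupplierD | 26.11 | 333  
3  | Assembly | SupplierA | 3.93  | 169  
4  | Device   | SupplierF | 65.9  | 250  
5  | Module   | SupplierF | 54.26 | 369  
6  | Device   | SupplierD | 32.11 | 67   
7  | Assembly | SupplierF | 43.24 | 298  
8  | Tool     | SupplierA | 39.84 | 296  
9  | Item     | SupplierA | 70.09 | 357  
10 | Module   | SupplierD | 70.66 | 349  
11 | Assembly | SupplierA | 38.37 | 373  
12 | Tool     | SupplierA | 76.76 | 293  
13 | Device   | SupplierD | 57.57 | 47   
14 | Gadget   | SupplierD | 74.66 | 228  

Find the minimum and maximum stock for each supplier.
SELECT supplier, MIN(stock), MAX(stock)
FROM products
GROUP BY supplier

Result:
  SupplierA: min=169, max=373
  SupplierD: min=47, max=349
  SupplierF: min=250, max=369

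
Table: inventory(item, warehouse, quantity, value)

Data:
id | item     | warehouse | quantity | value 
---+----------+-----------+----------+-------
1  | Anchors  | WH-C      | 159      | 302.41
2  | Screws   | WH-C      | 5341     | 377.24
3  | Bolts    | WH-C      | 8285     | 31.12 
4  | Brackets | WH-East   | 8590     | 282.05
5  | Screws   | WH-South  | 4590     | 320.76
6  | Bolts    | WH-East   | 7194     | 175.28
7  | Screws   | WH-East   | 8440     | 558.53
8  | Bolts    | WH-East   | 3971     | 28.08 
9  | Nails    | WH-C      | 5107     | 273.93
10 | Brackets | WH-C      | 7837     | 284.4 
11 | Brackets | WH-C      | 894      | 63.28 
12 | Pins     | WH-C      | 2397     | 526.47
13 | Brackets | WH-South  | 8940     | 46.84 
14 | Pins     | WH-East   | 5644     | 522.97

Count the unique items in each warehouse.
SELECT warehouse, COUNT(DISTINCT item)
FROM inventory
GROUP BY warehouse

Result:
  WH-C: 6 distinct
  WH-East: 4 distinct
  WH-South: 2 distinct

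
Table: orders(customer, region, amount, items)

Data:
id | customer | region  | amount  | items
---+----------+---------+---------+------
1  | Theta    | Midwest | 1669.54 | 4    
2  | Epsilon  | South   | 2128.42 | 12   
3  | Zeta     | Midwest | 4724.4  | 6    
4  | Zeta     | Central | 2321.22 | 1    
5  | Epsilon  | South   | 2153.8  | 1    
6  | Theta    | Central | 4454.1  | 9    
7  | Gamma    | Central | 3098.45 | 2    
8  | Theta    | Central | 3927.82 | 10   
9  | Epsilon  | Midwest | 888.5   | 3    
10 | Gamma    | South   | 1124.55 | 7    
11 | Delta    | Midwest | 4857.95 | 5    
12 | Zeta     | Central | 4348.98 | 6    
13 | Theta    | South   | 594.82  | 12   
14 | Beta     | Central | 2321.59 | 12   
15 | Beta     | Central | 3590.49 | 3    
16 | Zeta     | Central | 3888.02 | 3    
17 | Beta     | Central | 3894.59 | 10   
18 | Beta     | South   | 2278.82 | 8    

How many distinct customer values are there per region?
SELECT region, COUNT(DISTINCT customer)
FROM orders
GROUP BY region

Result:
  Central: 4 distinct
  Midwest: 4 distinct
  South: 4 distinct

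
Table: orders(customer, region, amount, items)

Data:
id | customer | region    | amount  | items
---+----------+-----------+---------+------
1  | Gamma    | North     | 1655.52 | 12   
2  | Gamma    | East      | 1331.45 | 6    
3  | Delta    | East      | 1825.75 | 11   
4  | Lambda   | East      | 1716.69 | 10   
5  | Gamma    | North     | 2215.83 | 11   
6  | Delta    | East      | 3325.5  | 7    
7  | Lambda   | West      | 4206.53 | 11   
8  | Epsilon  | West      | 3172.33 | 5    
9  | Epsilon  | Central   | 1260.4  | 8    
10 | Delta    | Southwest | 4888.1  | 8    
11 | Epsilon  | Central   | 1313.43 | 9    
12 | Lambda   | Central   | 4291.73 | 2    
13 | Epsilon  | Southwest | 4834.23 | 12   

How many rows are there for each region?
SELECT region, COUNT(*) as count
FROM orders
GROUP BY region

Result:
  Central: 3
  East: 4
  North: 2
  Southwest: 2
  West: 2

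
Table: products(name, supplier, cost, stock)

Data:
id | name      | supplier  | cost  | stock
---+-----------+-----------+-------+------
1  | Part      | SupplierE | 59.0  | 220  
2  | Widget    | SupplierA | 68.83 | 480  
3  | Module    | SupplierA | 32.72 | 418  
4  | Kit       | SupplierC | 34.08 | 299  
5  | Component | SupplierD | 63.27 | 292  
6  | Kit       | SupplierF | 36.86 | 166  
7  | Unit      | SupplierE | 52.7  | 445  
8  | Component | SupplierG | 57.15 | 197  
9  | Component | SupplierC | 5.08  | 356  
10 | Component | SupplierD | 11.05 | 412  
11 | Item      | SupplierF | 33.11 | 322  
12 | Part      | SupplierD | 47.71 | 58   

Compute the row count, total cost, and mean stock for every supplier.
SELECT supplier,
       COUNT(*) as cnt,
       SUM(cost) as total_cost,
       AVG(stock) as avg_stock
FROM products
GROUP BY supplier

Result:
  SupplierA: 2 records, 101.55 total cost, 449.00 avg stock
  SupplierC: 2 records, 39.16 total cost, 327.50 avg stock
  SupplierD: 3 records, 122.03 total cost, 254.00 avg stock
  SupplierE: 2 records, 111.70 total cost, 332.50 avg stock
  SupplierF: 2 records, 69.97 total cost, 244.00 avg stock
  SupplierG: 1 records, 57.15 total cost, 197.00 avg stock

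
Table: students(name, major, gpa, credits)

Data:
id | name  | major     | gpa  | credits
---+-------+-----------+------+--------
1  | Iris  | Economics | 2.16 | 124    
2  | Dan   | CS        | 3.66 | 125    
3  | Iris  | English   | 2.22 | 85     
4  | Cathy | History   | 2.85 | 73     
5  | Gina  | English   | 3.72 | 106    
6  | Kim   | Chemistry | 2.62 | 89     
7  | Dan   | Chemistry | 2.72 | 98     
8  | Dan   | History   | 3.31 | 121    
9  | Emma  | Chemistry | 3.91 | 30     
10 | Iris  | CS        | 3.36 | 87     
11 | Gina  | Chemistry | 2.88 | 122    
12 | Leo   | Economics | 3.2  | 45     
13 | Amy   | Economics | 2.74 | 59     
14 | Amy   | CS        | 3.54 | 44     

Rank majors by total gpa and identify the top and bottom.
SELECT major, SUM(gpa)
FROM students
GROUP BY major
ORDER BY SUM(gpa)

All groups:
  English: 5.94
  History: 6.16
  Economics: 8.10
  CS: 10.56
  Chemistry: 12.13

Highest: Chemistry (12.13)
Lowest: English (5.94)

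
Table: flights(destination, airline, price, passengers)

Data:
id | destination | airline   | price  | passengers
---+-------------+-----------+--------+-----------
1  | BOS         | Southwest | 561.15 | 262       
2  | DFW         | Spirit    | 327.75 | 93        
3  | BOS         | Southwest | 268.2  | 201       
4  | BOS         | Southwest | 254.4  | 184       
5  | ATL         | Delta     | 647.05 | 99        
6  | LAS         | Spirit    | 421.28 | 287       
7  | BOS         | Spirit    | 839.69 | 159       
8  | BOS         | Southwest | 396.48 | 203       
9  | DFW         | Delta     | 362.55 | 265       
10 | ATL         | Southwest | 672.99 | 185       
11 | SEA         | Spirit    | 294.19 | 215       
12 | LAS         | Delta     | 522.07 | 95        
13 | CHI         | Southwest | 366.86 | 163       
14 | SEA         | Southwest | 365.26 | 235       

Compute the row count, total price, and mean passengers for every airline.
SELECT airline,
       COUNT(*) as cnt,
       SUM(price) as total_price,
       AVG(passengers) as avg_passengers
FROM flights
GROUP BY airline

Result:
  Delta: 3 records, 1531.67 total price, 153.00 avg passengers
  Southwest: 7 records, 2885.34 total price, 204.71 avg passengers
  Spirit: 4 records, 1882.91 total price, 188.50 avg passengers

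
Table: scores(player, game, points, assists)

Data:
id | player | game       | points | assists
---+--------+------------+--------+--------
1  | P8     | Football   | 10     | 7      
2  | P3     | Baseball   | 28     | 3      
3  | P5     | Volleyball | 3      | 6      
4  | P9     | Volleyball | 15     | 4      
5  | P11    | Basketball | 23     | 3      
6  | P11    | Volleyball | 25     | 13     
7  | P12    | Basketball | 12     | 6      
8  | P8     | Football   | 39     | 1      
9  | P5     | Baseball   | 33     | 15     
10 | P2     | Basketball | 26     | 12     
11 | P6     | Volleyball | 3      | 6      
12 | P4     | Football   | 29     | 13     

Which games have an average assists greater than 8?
SELECT game, AVG(assists)
FROM scores
GROUP BY game
HAVING AVG(assists) > 8

Result:
  Baseball: avg=9.00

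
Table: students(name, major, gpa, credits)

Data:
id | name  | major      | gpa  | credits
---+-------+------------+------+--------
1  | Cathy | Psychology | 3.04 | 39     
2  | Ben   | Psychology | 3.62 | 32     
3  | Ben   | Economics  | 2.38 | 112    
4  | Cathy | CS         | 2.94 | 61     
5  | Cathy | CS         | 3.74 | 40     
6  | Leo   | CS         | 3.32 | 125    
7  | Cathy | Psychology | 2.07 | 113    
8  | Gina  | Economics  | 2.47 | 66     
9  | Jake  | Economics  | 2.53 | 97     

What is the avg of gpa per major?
SELECT major, AVG(gpa) as result
FROM students
GROUP BY major

Result:
  CS: 3.33
  Economics: 2.46
  Psychology: 2.91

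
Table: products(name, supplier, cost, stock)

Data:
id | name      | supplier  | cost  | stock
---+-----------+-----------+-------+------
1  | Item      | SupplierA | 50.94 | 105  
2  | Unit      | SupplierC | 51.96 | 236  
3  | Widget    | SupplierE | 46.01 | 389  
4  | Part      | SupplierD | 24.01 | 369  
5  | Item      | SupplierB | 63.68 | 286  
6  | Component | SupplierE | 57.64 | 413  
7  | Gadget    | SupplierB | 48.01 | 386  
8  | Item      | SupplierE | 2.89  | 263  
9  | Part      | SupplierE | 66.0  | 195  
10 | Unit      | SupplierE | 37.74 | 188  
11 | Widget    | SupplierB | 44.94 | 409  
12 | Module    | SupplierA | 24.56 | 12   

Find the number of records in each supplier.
SELECT supplier, COUNT(*) as count
FROM products
GROUP BY supplier

Result:
  SupplierA: 2
  SupplierB: 3
  SupplierC: 1
  SupplierD: 1
  SupplierE: 5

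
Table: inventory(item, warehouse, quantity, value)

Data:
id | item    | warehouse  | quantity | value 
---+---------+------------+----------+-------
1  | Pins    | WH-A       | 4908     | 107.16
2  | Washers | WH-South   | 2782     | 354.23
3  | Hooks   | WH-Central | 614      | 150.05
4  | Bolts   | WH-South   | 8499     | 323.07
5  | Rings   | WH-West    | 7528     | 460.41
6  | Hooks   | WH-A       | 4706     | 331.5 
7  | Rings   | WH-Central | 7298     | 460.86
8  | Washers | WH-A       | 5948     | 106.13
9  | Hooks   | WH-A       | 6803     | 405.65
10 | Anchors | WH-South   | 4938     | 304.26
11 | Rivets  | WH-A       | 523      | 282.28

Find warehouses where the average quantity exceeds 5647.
SELECT warehouse, AVG(quantity)
FROM inventory
GROUP BY warehouse
HAVING AVG(quantity) > 5647

Result:
  WH-West: avg=7528.00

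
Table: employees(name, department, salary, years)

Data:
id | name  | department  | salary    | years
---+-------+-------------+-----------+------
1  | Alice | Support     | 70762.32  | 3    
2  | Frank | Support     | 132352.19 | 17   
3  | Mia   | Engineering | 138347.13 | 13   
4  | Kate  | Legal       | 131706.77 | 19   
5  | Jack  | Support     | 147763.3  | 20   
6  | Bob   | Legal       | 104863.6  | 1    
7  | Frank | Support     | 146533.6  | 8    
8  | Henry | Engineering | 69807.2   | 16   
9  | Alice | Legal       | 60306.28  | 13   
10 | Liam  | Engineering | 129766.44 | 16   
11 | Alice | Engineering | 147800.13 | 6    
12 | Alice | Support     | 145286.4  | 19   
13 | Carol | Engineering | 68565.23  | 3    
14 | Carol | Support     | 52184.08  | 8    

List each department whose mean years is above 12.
SELECT department, AVG(years)
FROM employees
GROUP BY department
HAVING AVG(years) > 12

Result:
  Support: avg=12.50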